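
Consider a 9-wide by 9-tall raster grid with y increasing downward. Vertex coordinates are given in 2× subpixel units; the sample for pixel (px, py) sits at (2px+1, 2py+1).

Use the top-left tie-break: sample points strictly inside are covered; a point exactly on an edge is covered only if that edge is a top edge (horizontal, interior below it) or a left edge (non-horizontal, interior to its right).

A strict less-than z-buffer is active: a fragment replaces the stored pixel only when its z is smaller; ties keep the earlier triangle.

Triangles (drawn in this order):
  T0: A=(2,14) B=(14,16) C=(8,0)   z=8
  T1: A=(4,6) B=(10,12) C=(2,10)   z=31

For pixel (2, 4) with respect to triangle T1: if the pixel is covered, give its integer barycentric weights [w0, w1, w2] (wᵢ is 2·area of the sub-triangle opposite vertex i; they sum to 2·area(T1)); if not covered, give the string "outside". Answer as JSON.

T0:
  2·area = 180  (B↔C swapped to make it positive)
  edge (2, 14)→(8, 0): d=(6,-14) top-left  bias=+0
  edge (8, 0)→(14, 16): d=(6,16) right/bottom  bias=-1
  edge (14, 16)→(2, 14): d=(-12,-2) top-left  bias=+0
    (3,1)@(7, 3): e=[4,34,142] → X
    (4,1)@(9, 3): e=[32,2,146] → X
    (5,1)@(11, 3): e=[60,-30,150] → .
    (3,2)@(7, 5): e=[16,46,118] → X
    (5,2)@(11, 5): e=[72,-18,126] → .
    (2,3)@(5, 7): e=[0,90,90] → X  [on edge]
    (5,3)@(11, 7): e=[84,-6,102] → .
    (2,4)@(5, 9): e=[12,102,66] → X
    (5,4)@(11, 9): e=[96,6,78] → X
    (6,4)@(13, 9): e=[124,-26,82] → .
    (2,5)@(5, 11): e=[24,114,42] → X
    (6,5)@(13, 11): e=[136,-14,58] → .
  covered (23 px):
    . . . . . . . . .
    . . . X X . . . .
    . . . X X . . . .
    . . X X X . . . .
    . . X X X X . . .
    . . X X X X . . .
    . X X X X X . . .
    . . . . X X X . .
    . . . . . . . . .
T1:
  2·area = 36
  edge (4, 6)→(10, 12): d=(6,6) right/bottom  bias=-1
  edge (10, 12)→(2, 10): d=(-8,-2) top-left  bias=+0
  edge (2, 10)→(4, 6): d=(2,-4) top-left  bias=+0
    (0,1)@(1, 3): e=[0,54,-18] → .  [on edge]
    (1,2)@(3, 5): e=[0,42,-6] → .  [on edge]
    (2,3)@(5, 7): e=[0,30,6] → .  [on edge]
    (1,4)@(3, 9): e=[24,10,2] → X
    (2,4)@(5, 9): e=[12,14,10] → X
    (3,4)@(7, 9): e=[0,18,18] → .  [on edge]
    (1,5)@(3, 11): e=[36,-6,6] → .
    (2,5)@(5, 11): e=[24,-2,14] → .
    (3,5)@(7, 11): e=[12,2,22] → X
    (4,5)@(9, 11): e=[0,6,30] → .  [on edge]
    (3,6)@(7, 13): e=[24,-14,26] → .
    (5,6)@(11, 13): e=[0,-6,42] → .  [on edge]
    (6,7)@(13, 15): e=[0,-18,54] → .  [on edge]
    (7,8)@(15, 17): e=[0,-30,66] → .  [on edge]
  covered (3 px):
    . . . . . . . . .
    . . . . . . . . .
    . . . . . . . . .
    . . . . . . . . .
    . X X . . . . . .
    . . . X . . . . .
    . . . . . . . . .
    . . . . . . . . .
    . . . . . . . . .

Result: [14,10,12]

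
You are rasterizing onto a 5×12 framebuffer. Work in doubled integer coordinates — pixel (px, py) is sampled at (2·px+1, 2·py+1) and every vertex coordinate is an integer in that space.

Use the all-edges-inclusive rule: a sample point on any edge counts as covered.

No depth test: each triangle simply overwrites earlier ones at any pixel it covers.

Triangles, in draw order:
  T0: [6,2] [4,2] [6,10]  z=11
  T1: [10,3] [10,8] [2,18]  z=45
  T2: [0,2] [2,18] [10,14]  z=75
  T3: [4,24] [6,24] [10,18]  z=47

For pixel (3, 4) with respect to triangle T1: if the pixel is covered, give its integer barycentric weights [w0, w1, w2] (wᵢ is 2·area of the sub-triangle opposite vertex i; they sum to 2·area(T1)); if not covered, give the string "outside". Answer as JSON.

T0:
  2·area = 16  (B↔C swapped to make it positive)
  edge (6, 2)→(6, 10): d=(0,8) inclusive
  edge (6, 10)→(4, 2): d=(-2,-8) inclusive
  edge (4, 2)→(6, 2): d=(2,0) inclusive
    (2,1)@(5, 3): e=[8,6,2] → █
    (3,1)@(7, 3): e=[-8,22,2] → ·
    (2,2)@(5, 5): e=[8,2,6] → █
    (3,2)@(7, 5): e=[-8,18,6] → ·
    (2,3)@(5, 7): e=[8,-2,10] → ·
  covered (2 px):
    · · · · ·
    · · █ · ·
    · · █ · ·
    · · · · ·
    · · · · ·
    · · · · ·
    · · · · ·
    · · · · ·
    · · · · ·
    · · · · ·
    · · · · ·
    · · · · ·
T1:
  2·area = 40
  edge (10, 3)→(10, 8): d=(0,5) inclusive
  edge (10, 8)→(2, 18): d=(-8,10) inclusive
  edge (2, 18)→(10, 3): d=(8,-15) inclusive
    (4,2)@(9, 5): e=[5,34,1] → █
    (4,3)@(9, 7): e=[5,18,17] → █
    (3,4)@(7, 9): e=[15,22,3] → █
    (3,5)@(7, 11): e=[15,6,19] → █
    (4,5)@(9, 11): e=[5,-14,49] → ·
    (2,6)@(5, 13): e=[25,10,5] → █
    (3,6)@(7, 13): e=[15,-10,35] → ·
    (2,7)@(5, 15): e=[25,-6,21] → ·
  covered (6 px):
    · · · · ·
    · · · · ·
    · · · · █
    · · · · █
    · · · █ █
    · · · █ ·
    · · █ · ·
    · · · · ·
    · · · · ·
    · · · · ·
    · · · · ·
    · · · · ·
T2:
  2·area = 136  (B↔C swapped to make it positive)
  edge (0, 2)→(10, 14): d=(10,12) inclusive
  edge (10, 14)→(2, 18): d=(-8,4) inclusive
  edge (2, 18)→(0, 2): d=(-2,-16) inclusive
    (0,2)@(1, 5): e=[18,108,10] → █
    (1,2)@(3, 5): e=[-6,100,42] → ·
    (0,3)@(1, 7): e=[38,92,6] → █
    (1,3)@(3, 7): e=[14,84,38] → █
    (2,3)@(5, 7): e=[-10,76,70] → ·
    (0,4)@(1, 9): e=[58,76,2] → █
    (2,4)@(5, 9): e=[10,60,66] → █
    (3,4)@(7, 9): e=[-14,52,98] → ·
    (0,5)@(1, 11): e=[78,60,-2] → ·
    (1,5)@(3, 11): e=[54,52,30] → █
    (3,5)@(7, 11): e=[6,36,94] → █
    (4,5)@(9, 11): e=[-18,28,126] → ·
  covered (17 px):
    · · · · ·
    · · · · ·
    █ · · · ·
    █ █ · · ·
    █ █ █ · ·
    · █ █ █ ·
    · █ █ █ █
    · █ █ █ ·
    · █ · · ·
    · · · · ·
    · · · · ·
    · · · · ·
T3:
  2·area = 12  (B↔C swapped to make it positive)
  edge (4, 24)→(10, 18): d=(6,-6) inclusive
  edge (10, 18)→(6, 24): d=(-4,6) inclusive
  edge (6, 24)→(4, 24): d=(-2,0) inclusive
    (4,9)@(9, 19): e=[0,2,10] → █  [on edge]
    (3,10)@(7, 21): e=[0,6,6] → █  [on edge]
    (4,10)@(9, 21): e=[12,-6,6] → ·
    (2,11)@(5, 23): e=[0,10,2] → █  [on edge]
    (3,11)@(7, 23): e=[12,-2,2] → ·
  covered (3 px):
    · · · · ·
    · · · · ·
    · · · · ·
    · · · · ·
    · · · · ·
    · · · · ·
    · · · · ·
    · · · · ·
    · · · · ·
    · · · · █
    · · · █ ·
    · · █ · ·

Final: [22,3,15]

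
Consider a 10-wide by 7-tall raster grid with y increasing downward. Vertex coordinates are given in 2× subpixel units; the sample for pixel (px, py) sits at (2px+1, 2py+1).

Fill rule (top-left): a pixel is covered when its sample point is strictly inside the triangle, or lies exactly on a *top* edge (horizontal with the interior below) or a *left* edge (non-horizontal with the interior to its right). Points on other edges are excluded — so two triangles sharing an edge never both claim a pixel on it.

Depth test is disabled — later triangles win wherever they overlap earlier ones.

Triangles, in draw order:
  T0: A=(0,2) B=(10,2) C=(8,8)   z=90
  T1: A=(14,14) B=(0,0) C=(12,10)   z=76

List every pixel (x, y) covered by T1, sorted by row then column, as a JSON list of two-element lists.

T0:
  2·area = 60
  edge (0, 2)→(10, 2): d=(10,0) top-left  bias=+0
  edge (10, 2)→(8, 8): d=(-2,6) right/bottom  bias=-1
  edge (8, 8)→(0, 2): d=(-8,-6) top-left  bias=+0
    (1,1)@(3, 3): e=[10,40,10] → X
    (2,1)@(5, 3): e=[10,28,22] → X
    (3,1)@(7, 3): e=[10,16,34] → X
    (4,1)@(9, 3): e=[10,4,46] → X
    (5,1)@(11, 3): e=[10,-8,58] → .
    (1,2)@(3, 5): e=[30,36,-6] → .
    (2,2)@(5, 5): e=[30,24,6] → X
    (4,2)@(9, 5): e=[30,0,30] → .  [on edge]
    (2,3)@(5, 7): e=[50,20,-10] → .
    (3,3)@(7, 7): e=[50,8,2] → X
    (4,3)@(9, 7): e=[50,-4,14] → .
    (3,4)@(7, 9): e=[70,4,-14] → .
    (3,5)@(7, 11): e=[90,0,-30] → .  [on edge]
  covered (7 px):
    . . . . . . . . . .
    . X X X X . . . . .
    . . X X . . . . . .
    . . . X . . . . . .
    . . . . . . . . . .
    . . . . . . . . . .
    . . . . . . . . . .
T1:
  2·area = 28
  edge (14, 14)→(0, 0): d=(-14,-14) top-left  bias=+0
  edge (0, 0)→(12, 10): d=(12,10) right/bottom  bias=-1
  edge (12, 10)→(14, 14): d=(2,4) right/bottom  bias=-1
    (0,0)@(1, 1): e=[0,2,26] → X  [on edge]
    (1,0)@(3, 1): e=[28,-18,18] → .
    (0,1)@(1, 3): e=[-28,26,30] → .
    (1,1)@(3, 3): e=[0,6,22] → X  [on edge]
    (2,1)@(5, 3): e=[28,-14,14] → .
    (1,2)@(3, 5): e=[-28,30,26] → .
    (2,2)@(5, 5): e=[0,10,18] → X  [on edge]
    (3,2)@(7, 5): e=[28,-10,10] → .
    (2,3)@(5, 7): e=[-28,34,22] → .
    (3,3)@(7, 7): e=[0,14,14] → X  [on edge]
    (4,3)@(9, 7): e=[28,-6,6] → .
    (3,4)@(7, 9): e=[-28,38,18] → .
    (4,4)@(9, 9): e=[0,18,10] → X  [on edge]
    (5,5)@(11, 11): e=[0,22,6] → X  [on edge]
    (6,6)@(13, 13): e=[0,26,2] → X  [on edge]
  covered (7 px):
    X . . . . . . . . .
    . X . . . . . . . .
    . . X . . . . . . .
    . . . X . . . . . .
    . . . . X . . . . .
    . . . . . X . . . .
    . . . . . . X . . .

Final: [[0,0],[1,1],[2,2],[3,3],[4,4],[5,5],[6,6]]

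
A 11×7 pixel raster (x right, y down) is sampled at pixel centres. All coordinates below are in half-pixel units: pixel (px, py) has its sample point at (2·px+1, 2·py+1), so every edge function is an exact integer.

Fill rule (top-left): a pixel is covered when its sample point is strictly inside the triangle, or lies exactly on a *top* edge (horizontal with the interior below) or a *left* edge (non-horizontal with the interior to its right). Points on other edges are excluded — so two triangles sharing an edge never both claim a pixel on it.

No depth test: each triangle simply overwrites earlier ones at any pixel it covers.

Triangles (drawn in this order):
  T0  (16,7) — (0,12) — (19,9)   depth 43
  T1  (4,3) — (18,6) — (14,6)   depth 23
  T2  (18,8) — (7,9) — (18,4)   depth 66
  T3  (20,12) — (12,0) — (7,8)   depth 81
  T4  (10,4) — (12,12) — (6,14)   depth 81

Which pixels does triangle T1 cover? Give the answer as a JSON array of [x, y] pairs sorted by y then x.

T0:
  2·area = 47  (B↔C swapped to make it positive)
  edge (16, 7)→(19, 9): d=(3,2) right/bottom  bias=-1
  edge (19, 9)→(0, 12): d=(-19,3) right/bottom  bias=-1
  edge (0, 12)→(16, 7): d=(16,-5) top-left  bias=+0
    (3,0)@(7, 1): e=[0,188,-141] → .  [on edge]
    (6,2)@(13, 5): e=[0,94,-47] → .  [on edge]
    (5,4)@(11, 9): e=[16,24,7] → X
    (6,4)@(13, 9): e=[12,18,17] → X
    (7,4)@(15, 9): e=[8,12,27] → X
    (8,4)@(17, 9): e=[4,6,37] → X
    (9,4)@(19, 9): e=[0,0,47] → .  [on edge]
    (2,5)@(5, 11): e=[34,4,9] → X
    (3,5)@(7, 11): e=[30,-2,19] → .
    (5,5)@(11, 11): e=[22,-14,39] → .
    (6,5)@(13, 11): e=[18,-20,49] → .
    (7,5)@(15, 11): e=[14,-26,59] → .
  covered (5 px):
    . . . . . . . . . . .
    . . . . . . . . . . .
    . . . . . . . . . . .
    . . . . . . . . . . .
    . . . . . X X X X . .
    . . X . . . . . . . .
    . . . . . . . . . . .
T1:
  2·area = 12
  edge (4, 3)→(18, 6): d=(14,3) right/bottom  bias=-1
  edge (18, 6)→(14, 6): d=(-4,0) right/bottom  bias=-1
  edge (14, 6)→(4, 3): d=(-10,-3) top-left  bias=+0
    (5,2)@(11, 5): e=[7,4,1] → X
    (6,2)@(13, 5): e=[1,4,7] → X
    (7,2)@(15, 5): e=[-5,4,13] → .
    (5,3)@(11, 7): e=[35,-4,-19] → .
    (6,3)@(13, 7): e=[29,-4,-13] → .
  covered (2 px):
    . . . . . . . . . . .
    . . . . . . . . . . .
    . . . . . X X . . . .
    . . . . . . . . . . .
    . . . . . . . . . . .
    . . . . . . . . . . .
    . . . . . . . . . . .
T2:
  2·area = 44
  edge (18, 8)→(7, 9): d=(-11,1) right/bottom  bias=-1
  edge (7, 9)→(18, 4): d=(11,-5) top-left  bias=+0
  edge (18, 4)→(18, 8): d=(0,4) right/bottom  bias=-1
    (8,2)@(17, 5): e=[34,6,4] → X
    (9,2)@(19, 5): e=[32,16,-4] → .
    (6,3)@(13, 7): e=[16,8,20] → X
    (7,3)@(15, 7): e=[14,18,12] → X
    (9,3)@(19, 7): e=[10,38,-4] → .
    (3,4)@(7, 9): e=[0,0,44] → .  [on edge]
    (6,4)@(13, 9): e=[-6,30,20] → .
    (7,4)@(15, 9): e=[-8,40,12] → .
    (8,4)@(17, 9): e=[-10,50,4] → .
  covered (4 px):
    . . . . . . . . . . .
    . . . . . . . . . . .
    . . . . . . . . X . .
    . . . . . . X X X . .
    . . . . . . . . . . .
    . . . . . . . . . . .
    . . . . . . . . . . .
T3:
  2·area = 124  (B↔C swapped to make it positive)
  edge (20, 12)→(7, 8): d=(-13,-4) top-left  bias=+0
  edge (7, 8)→(12, 0): d=(5,-8) top-left  bias=+0
  edge (12, 0)→(20, 12): d=(8,12) right/bottom  bias=-1
    (5,1)@(11, 3): e=[81,7,36] → X
    (6,1)@(13, 3): e=[89,23,12] → X
    (7,1)@(15, 3): e=[97,39,-12] → .
    (4,2)@(9, 5): e=[47,1,76] → X
    (7,2)@(15, 5): e=[71,49,4] → X
    (8,2)@(17, 5): e=[79,65,-20] → .
    (4,3)@(9, 7): e=[21,11,92] → X
    (8,3)@(17, 7): e=[53,75,-4] → .
    (4,4)@(9, 9): e=[-5,21,108] → .
    (5,4)@(11, 9): e=[3,37,84] → X
    (8,4)@(17, 9): e=[27,85,12] → X
    (9,4)@(19, 9): e=[35,101,-12] → .
  covered (16 px):
    . . . . . . . . . . .
    . . . . . X X . . . .
    . . . . X X X X . . .
    . . . . X X X X . . .
    . . . . . X X X X . .
    . . . . . . . . X X .
    . . . . . . . . . . .
T4:
  2·area = 52
  edge (10, 4)→(12, 12): d=(2,8) right/bottom  bias=-1
  edge (12, 12)→(6, 14): d=(-6,2) right/bottom  bias=-1
  edge (6, 14)→(10, 4): d=(4,-10) top-left  bias=+0
    (4,3)@(9, 7): e=[14,36,2] → X
    (5,3)@(11, 7): e=[-2,32,22] → .
    (4,4)@(9, 9): e=[18,24,10] → X
    (5,4)@(11, 9): e=[2,20,30] → X
    (6,4)@(13, 9): e=[-14,16,50] → .
    (10,4)@(21, 9): e=[-78,0,130] → .  [on edge]
    (4,5)@(9, 11): e=[22,12,18] → X
    (6,5)@(13, 11): e=[-10,4,58] → .
    (7,5)@(15, 11): e=[-26,0,78] → .  [on edge]
    (3,6)@(7, 13): e=[42,4,6] → X
    (4,6)@(9, 13): e=[26,0,26] → .  [on edge]
    (5,6)@(11, 13): e=[10,-4,46] → .
  covered (6 px):
    . . . . . . . . . . .
    . . . . . . . . . . .
    . . . . . . . . . . .
    . . . . X . . . . . .
    . . . . X X . . . . .
    . . . . X X . . . . .
    . . . X . . . . . . .

Final: [[5,2],[6,2]]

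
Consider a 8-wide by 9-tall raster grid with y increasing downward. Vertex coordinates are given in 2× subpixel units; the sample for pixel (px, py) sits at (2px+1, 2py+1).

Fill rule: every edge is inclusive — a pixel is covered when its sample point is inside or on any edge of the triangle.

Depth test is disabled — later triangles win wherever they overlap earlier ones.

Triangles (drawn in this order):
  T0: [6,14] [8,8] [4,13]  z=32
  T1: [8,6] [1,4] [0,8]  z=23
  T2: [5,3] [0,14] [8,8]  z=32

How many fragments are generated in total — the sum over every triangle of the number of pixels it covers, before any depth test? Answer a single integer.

T0:
  2·area = 14  (B↔C swapped to make it positive)
  edge (6, 14)→(4, 13): d=(-2,-1) inclusive
  edge (4, 13)→(8, 8): d=(4,-5) inclusive
  edge (8, 8)→(6, 14): d=(-2,6) inclusive
    (4,2)@(9, 5): e=[21,-7,0] → ·  [on edge]
    (3,5)@(7, 11): e=[7,7,0] → #  [on edge]
    (4,5)@(9, 11): e=[9,17,-12] → ·
    (2,6)@(5, 13): e=[1,5,8] → #
    (3,6)@(7, 13): e=[3,15,-4] → ·
    (2,7)@(5, 15): e=[-3,13,4] → ·
    (2,8)@(5, 17): e=[-7,21,0] → ·  [on edge]
  covered (2 px):
    · · · · · · · ·
    · · · · · · · ·
    · · · · · · · ·
    · · · · · · · ·
    · · · · · · · ·
    · · · # · · · ·
    · · # · · · · ·
    · · · · · · · ·
    · · · · · · · ·
T1:
  2·area = 30  (B↔C swapped to make it positive)
  edge (8, 6)→(0, 8): d=(-8,2) inclusive
  edge (0, 8)→(1, 4): d=(1,-4) inclusive
  edge (1, 4)→(8, 6): d=(7,2) inclusive
    (0,2)@(1, 5): e=[22,1,7] → #
    (1,2)@(3, 5): e=[18,9,3] → #
    (2,2)@(5, 5): e=[14,17,-1] → ·
    (0,3)@(1, 7): e=[6,3,21] → #
    (2,3)@(5, 7): e=[-2,19,13] → ·
    (0,4)@(1, 9): e=[-10,5,35] → ·
    (1,4)@(3, 9): e=[-14,13,31] → ·
  covered (4 px):
    · · · · · · · ·
    · · · · · · · ·
    # # · · · · · ·
    # # · · · · · ·
    · · · · · · · ·
    · · · · · · · ·
    · · · · · · · ·
    · · · · · · · ·
    · · · · · · · ·
T2:
  2·area = 58  (B↔C swapped to make it positive)
  edge (5, 3)→(8, 8): d=(3,5) inclusive
  edge (8, 8)→(0, 14): d=(-8,6) inclusive
  edge (0, 14)→(5, 3): d=(5,-11) inclusive
    (2,1)@(5, 3): e=[0,58,0] → #  [on edge]
    (3,1)@(7, 3): e=[-10,46,22] → ·
    (2,2)@(5, 5): e=[6,42,10] → #
    (3,2)@(7, 5): e=[-4,30,32] → ·
    (2,3)@(5, 7): e=[12,26,20] → #
    (3,3)@(7, 7): e=[2,14,42] → #
    (4,3)@(9, 7): e=[-8,2,64] → ·
    (1,4)@(3, 9): e=[28,22,8] → #
    (3,4)@(7, 9): e=[8,-2,52] → ·
    (1,5)@(3, 11): e=[34,6,18] → #
    (2,5)@(5, 11): e=[24,-6,40] → ·
    (0,6)@(1, 13): e=[50,2,6] → #
    (5,6)@(11, 13): e=[0,-58,116] → ·  [on edge]
  covered (8 px):
    · · · · · · · ·
    · · # · · · · ·
    · · # · · · · ·
    · · # # · · · ·
    · # # · · · · ·
    · # · · · · · ·
    # · · · · · · ·
    · · · · · · · ·
    · · · · · · · ·

Final: 14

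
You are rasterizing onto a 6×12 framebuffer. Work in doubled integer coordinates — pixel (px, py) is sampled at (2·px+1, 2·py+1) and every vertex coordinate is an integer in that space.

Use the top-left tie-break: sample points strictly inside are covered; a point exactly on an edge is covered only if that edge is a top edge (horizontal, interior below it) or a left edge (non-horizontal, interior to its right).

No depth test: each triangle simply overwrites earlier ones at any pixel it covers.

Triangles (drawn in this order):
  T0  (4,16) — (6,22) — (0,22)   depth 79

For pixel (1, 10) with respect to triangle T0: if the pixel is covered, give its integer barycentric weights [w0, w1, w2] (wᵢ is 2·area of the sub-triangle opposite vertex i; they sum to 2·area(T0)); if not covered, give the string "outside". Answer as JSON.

T0:
  2·area = 36
  edge (4, 16)→(6, 22): d=(2,6) right/bottom  bias=-1
  edge (6, 22)→(0, 22): d=(-6,0) right/bottom  bias=-1
  edge (0, 22)→(4, 16): d=(4,-6) top-left  bias=+0
    (0,3)@(1, 7): e=[0,90,-54] → ·  [on edge]
    (1,6)@(3, 13): e=[0,54,-18] → ·  [on edge]
    (1,9)@(3, 19): e=[12,18,6] → █
    (2,9)@(5, 19): e=[0,18,18] → ·  [on edge]
    (0,10)@(1, 21): e=[28,6,2] → █
    (2,10)@(5, 21): e=[4,6,26] → █
    (3,10)@(7, 21): e=[-8,6,38] → ·
    (0,11)@(1, 23): e=[32,-6,10] → ·
    (1,11)@(3, 23): e=[20,-6,22] → ·
    (2,11)@(5, 23): e=[8,-6,34] → ·
  covered (4 px):
    · · · · · ·
    · · · · · ·
    · · · · · ·
    · · · · · ·
    · · · · · ·
    · · · · · ·
    · · · · · ·
    · · · · · ·
    · · · · · ·
    · █ · · · ·
    █ █ █ · · ·
    · · · · · ·

Final: [6,14,16]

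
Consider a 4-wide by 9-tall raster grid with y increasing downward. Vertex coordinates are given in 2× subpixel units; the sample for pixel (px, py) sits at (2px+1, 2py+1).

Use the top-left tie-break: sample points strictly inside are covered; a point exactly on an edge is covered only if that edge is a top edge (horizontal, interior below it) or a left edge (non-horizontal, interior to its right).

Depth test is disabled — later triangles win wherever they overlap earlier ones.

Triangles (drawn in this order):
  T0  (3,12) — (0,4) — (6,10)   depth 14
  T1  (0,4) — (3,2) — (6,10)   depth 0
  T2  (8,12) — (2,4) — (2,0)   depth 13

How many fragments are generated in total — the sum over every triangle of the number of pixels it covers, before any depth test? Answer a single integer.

T0:
  2·area = 30
  edge (3, 12)→(0, 4): d=(-3,-8) top-left  bias=+0
  edge (0, 4)→(6, 10): d=(6,6) right/bottom  bias=-1
  edge (6, 10)→(3, 12): d=(-3,2) right/bottom  bias=-1
    (0,2)@(1, 5): e=[5,0,25] → .  [on edge]
    (1,3)@(3, 7): e=[15,0,15] → .  [on edge]
    (1,4)@(3, 9): e=[9,12,9] → X
    (2,4)@(5, 9): e=[25,0,5] → .  [on edge]
    (1,5)@(3, 11): e=[3,24,3] → X
    (2,5)@(5, 11): e=[19,12,-1] → .
    (3,5)@(7, 11): e=[35,0,-5] → .  [on edge]
    (1,6)@(3, 13): e=[-3,36,-3] → .
  covered (2 px):
    . . . .
    . . . .
    . . . .
    . . . .
    . X . .
    . X . .
    . . . .
    . . . .
    . . . .
T1:
  2·area = 30
  edge (0, 4)→(3, 2): d=(3,-2) top-left  bias=+0
  edge (3, 2)→(6, 10): d=(3,8) right/bottom  bias=-1
  edge (6, 10)→(0, 4): d=(-6,-6) top-left  bias=+0
    (1,1)@(3, 3): e=[3,3,24] → X
    (2,1)@(5, 3): e=[7,-13,36] → .
    (0,2)@(1, 5): e=[5,25,0] → X  [on edge]
    (2,2)@(5, 5): e=[13,-7,24] → .
    (0,3)@(1, 7): e=[11,31,-12] → .
    (1,3)@(3, 7): e=[15,15,0] → X  [on edge]
    (2,3)@(5, 7): e=[19,-1,12] → .
    (1,4)@(3, 9): e=[21,21,-12] → .
    (2,4)@(5, 9): e=[25,5,0] → X  [on edge]
    (3,4)@(7, 9): e=[29,-11,12] → .
    (2,5)@(5, 11): e=[31,11,-12] → .
    (3,5)@(7, 11): e=[35,-5,0] → .  [on edge]
  covered (5 px):
    . . . .
    . X . .
    X X . .
    . X . .
    . . X .
    . . . .
    . . . .
    . . . .
    . . . .
T2:
  2·area = 24
  edge (8, 12)→(2, 4): d=(-6,-8) top-left  bias=+0
  edge (2, 4)→(2, 0): d=(0,-4) top-left  bias=+0
  edge (2, 0)→(8, 12): d=(6,12) right/bottom  bias=-1
    (1,1)@(3, 3): e=[14,4,6] → X
    (2,1)@(5, 3): e=[30,12,-18] → .
    (1,2)@(3, 5): e=[2,4,18] → X
    (2,2)@(5, 5): e=[18,12,-6] → .
    (1,3)@(3, 7): e=[-10,4,30] → .
    (2,3)@(5, 7): e=[6,12,6] → X
    (3,3)@(7, 7): e=[22,20,-18] → .
    (2,4)@(5, 9): e=[-6,12,18] → .
  covered (3 px):
    . . . .
    . X . .
    . X . .
    . . X .
    . . . .
    . . . .
    . . . .
    . . . .
    . . . .

Answer: 10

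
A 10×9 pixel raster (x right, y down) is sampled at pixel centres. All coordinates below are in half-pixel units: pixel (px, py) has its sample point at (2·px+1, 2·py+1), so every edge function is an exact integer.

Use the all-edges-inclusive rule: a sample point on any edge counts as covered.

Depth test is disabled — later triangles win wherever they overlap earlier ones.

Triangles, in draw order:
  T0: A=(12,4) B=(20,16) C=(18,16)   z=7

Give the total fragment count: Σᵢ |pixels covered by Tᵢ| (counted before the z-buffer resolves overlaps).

T0:
  2·area = 24
  edge (12, 4)→(20, 16): d=(8,12) inclusive
  edge (20, 16)→(18, 16): d=(-2,0) inclusive
  edge (18, 16)→(12, 4): d=(-6,-12) inclusive
    (7,4)@(15, 9): e=[4,14,6] → █
    (8,4)@(17, 9): e=[-20,14,30] → ·
    (7,5)@(15, 11): e=[20,10,-6] → ·
    (8,6)@(17, 13): e=[12,6,6] → █
    (9,6)@(19, 13): e=[-12,6,30] → ·
    (8,7)@(17, 15): e=[28,2,-6] → ·
    (9,7)@(19, 15): e=[4,2,18] → █
    (9,8)@(19, 17): e=[20,-2,6] → ·
  covered (3 px):
    · · · · · · · · · ·
    · · · · · · · · · ·
    · · · · · · · · · ·
    · · · · · · · · · ·
    · · · · · · · █ · ·
    · · · · · · · · · ·
    · · · · · · · · █ ·
    · · · · · · · · · █
    · · · · · · · · · ·

Final: 3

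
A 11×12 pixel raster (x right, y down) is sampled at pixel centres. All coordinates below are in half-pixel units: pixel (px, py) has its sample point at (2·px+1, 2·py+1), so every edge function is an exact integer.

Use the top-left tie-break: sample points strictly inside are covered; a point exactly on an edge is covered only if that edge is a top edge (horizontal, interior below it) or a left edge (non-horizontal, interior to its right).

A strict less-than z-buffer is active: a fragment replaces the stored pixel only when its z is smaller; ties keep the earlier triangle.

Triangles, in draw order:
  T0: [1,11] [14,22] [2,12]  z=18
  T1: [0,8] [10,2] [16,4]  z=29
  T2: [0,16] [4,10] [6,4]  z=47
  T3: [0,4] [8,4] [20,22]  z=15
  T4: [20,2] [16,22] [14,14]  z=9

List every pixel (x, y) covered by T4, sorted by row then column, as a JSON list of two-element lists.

T0:
  2·area = 2
  edge (1, 11)→(14, 22): d=(13,11) right/bottom  bias=-1
  edge (14, 22)→(2, 12): d=(-12,-10) top-left  bias=+0
  edge (2, 12)→(1, 11): d=(-1,-1) top-left  bias=+0
    (0,5)@(1, 11): e=[0,2,0] → .  [on edge]
    (1,6)@(3, 13): e=[4,-2,0] → .  [on edge]
    (2,7)@(5, 15): e=[8,-6,0] → .  [on edge]
    (3,8)@(7, 17): e=[12,-10,0] → .  [on edge]
    (4,9)@(9, 19): e=[16,-14,0] → .  [on edge]
    (5,10)@(11, 21): e=[20,-18,0] → .  [on edge]
    (6,11)@(13, 23): e=[24,-22,0] → .  [on edge]
  covered (0 px):
    . . . . . . . . . . .
    . . . . . . . . . . .
    . . . . . . . . . . .
    . . . . . . . . . . .
    . . . . . . . . . . .
    . . . . . . . . . . .
    . . . . . . . . . . .
    . . . . . . . . . . .
    . . . . . . . . . . .
    . . . . . . . . . . .
    . . . . . . . . . . .
    . . . . . . . . . . .
T1:
  2·area = 56
  edge (0, 8)→(10, 2): d=(10,-6) top-left  bias=+0
  edge (10, 2)→(16, 4): d=(6,2) right/bottom  bias=-1
  edge (16, 4)→(0, 8): d=(-16,4) right/bottom  bias=-1
    (3,0)@(7, 1): e=[-28,0,84] → .  [on edge]
    (4,1)@(9, 3): e=[4,8,44] → X
    (5,1)@(11, 3): e=[16,4,36] → X
    (6,1)@(13, 3): e=[28,0,28] → .  [on edge]
    (2,2)@(5, 5): e=[0,28,28] → X  [on edge]
    (3,2)@(7, 5): e=[12,24,20] → X
    (6,2)@(13, 5): e=[48,12,-4] → .
    (9,2)@(19, 5): e=[84,0,-28] → .  [on edge]
    (1,3)@(3, 7): e=[8,44,4] → X
    (2,3)@(5, 7): e=[20,40,-4] → .
    (3,3)@(7, 7): e=[32,36,-12] → .
    (4,3)@(9, 7): e=[44,32,-20] → .
  covered (7 px):
    . . . . . . . . . . .
    . . . . X X . . . . .
    . . X X X X . . . . .
    . X . . . . . . . . .
    . . . . . . . . . . .
    . . . . . . . . . . .
    . . . . . . . . . . .
    . . . . . . . . . . .
    . . . . . . . . . . .
    . . . . . . . . . . .
    . . . . . . . . . . .
    . . . . . . . . . . .
T2:
  2·area = 12  (B↔C swapped to make it positive)
  edge (0, 16)→(6, 4): d=(6,-12) top-left  bias=+0
  edge (6, 4)→(4, 10): d=(-2,6) right/bottom  bias=-1
  edge (4, 10)→(0, 16): d=(-4,6) right/bottom  bias=-1
    (3,0)@(7, 1): e=[-6,0,18] → .  [on edge]
    (2,3)@(5, 7): e=[6,0,6] → .  [on edge]
    (1,5)@(3, 11): e=[6,4,2] → X
    (2,5)@(5, 11): e=[30,-8,-10] → .
    (1,6)@(3, 13): e=[18,0,-6] → .  [on edge]
    (0,9)@(1, 19): e=[30,0,-18] → .  [on edge]
  covered (1 px):
    . . . . . . . . . . .
    . . . . . . . . . . .
    . . . . . . . . . . .
    . . . . . . . . . . .
    . . . . . . . . . . .
    . X . . . . . . . . .
    . . . . . . . . . . .
    . . . . . . . . . . .
    . . . . . . . . . . .
    . . . . . . . . . . .
    . . . . . . . . . . .
    . . . . . . . . . . .
T3:
  2·area = 144
  edge (0, 4)→(8, 4): d=(8,0) top-left  bias=+0
  edge (8, 4)→(20, 22): d=(12,18) right/bottom  bias=-1
  edge (20, 22)→(0, 4): d=(-20,-18) top-left  bias=+0
    (1,2)@(3, 5): e=[8,102,34] → X
    (2,2)@(5, 5): e=[8,66,70] → X
    (3,2)@(7, 5): e=[8,30,106] → X
    (4,2)@(9, 5): e=[8,-6,142] → .
    (1,3)@(3, 7): e=[24,126,-6] → .
    (2,3)@(5, 7): e=[24,90,30] → X
    (4,3)@(9, 7): e=[24,18,102] → X
    (5,3)@(11, 7): e=[24,-18,138] → .
    (2,4)@(5, 9): e=[40,114,-10] → .
    (3,4)@(7, 9): e=[40,78,26] → X
    (5,4)@(11, 9): e=[40,6,98] → X
    (6,4)@(13, 9): e=[40,-30,134] → .
  covered (18 px):
    . . . . . . . . . . .
    . . . . . . . . . . .
    . X X X . . . . . . .
    . . X X X . . . . . .
    . . . X X X . . . . .
    . . . . X X . . . . .
    . . . . . X X . . . .
    . . . . . . X X . . .
    . . . . . . . X . . .
    . . . . . . . . X . .
    . . . . . . . . . X .
    . . . . . . . . . . .
T4:
  2·area = 72
  edge (20, 2)→(16, 22): d=(-4,20) right/bottom  bias=-1
  edge (16, 22)→(14, 14): d=(-2,-8) top-left  bias=+0
  edge (14, 14)→(20, 2): d=(6,-12) top-left  bias=+0
    (9,2)@(19, 5): e=[8,58,6] → X
    (10,2)@(21, 5): e=[-32,74,30] → .
    (9,3)@(19, 7): e=[0,54,18] → .  [on edge]
    (8,4)@(17, 9): e=[32,34,6] → X
    (9,4)@(19, 9): e=[-8,50,30] → .
    (8,5)@(17, 11): e=[24,30,18] → X
    (9,5)@(19, 11): e=[-16,46,42] → .
    (7,6)@(15, 13): e=[56,10,6] → X
    (9,6)@(19, 13): e=[-24,42,54] → .
    (7,7)@(15, 15): e=[48,6,18] → X
    (9,7)@(19, 15): e=[-32,38,66] → .
    (7,8)@(15, 17): e=[40,2,30] → X
    (8,8)@(17, 17): e=[0,18,54] → .  [on edge]
  covered (8 px):
    . . . . . . . . . . .
    . . . . . . . . . . .
    . . . . . . . . . X .
    . . . . . . . . . . .
    . . . . . . . . X . .
    . . . . . . . . X . .
    . . . . . . . X X . .
    . . . . . . . X X . .
    . . . . . . . X . . .
    . . . . . . . . . . .
    . . . . . . . . . . .
    . . . . . . . . . . .

Answer: [[9,2],[8,4],[8,5],[7,6],[8,6],[7,7],[8,7],[7,8]]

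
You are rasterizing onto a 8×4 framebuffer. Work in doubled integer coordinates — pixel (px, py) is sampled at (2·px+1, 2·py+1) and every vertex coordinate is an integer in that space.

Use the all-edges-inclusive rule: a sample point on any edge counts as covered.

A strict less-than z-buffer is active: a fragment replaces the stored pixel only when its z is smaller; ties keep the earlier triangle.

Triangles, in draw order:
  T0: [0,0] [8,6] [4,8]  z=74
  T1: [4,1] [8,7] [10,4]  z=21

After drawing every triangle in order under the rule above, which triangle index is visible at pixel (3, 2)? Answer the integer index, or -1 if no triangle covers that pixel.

T0:
  2·area = 40
  edge (0, 0)→(8, 6): d=(8,6) inclusive
  edge (8, 6)→(4, 8): d=(-4,2) inclusive
  edge (4, 8)→(0, 0): d=(-4,-8) inclusive
    (0,0)@(1, 1): e=[2,34,4] → █
    (1,0)@(3, 1): e=[-10,30,20] → ·
    (0,1)@(1, 3): e=[18,26,-4] → ·
    (1,1)@(3, 3): e=[6,22,12] → █
    (2,1)@(5, 3): e=[-6,18,28] → ·
    (1,2)@(3, 5): e=[22,14,4] → █
    (2,2)@(5, 5): e=[10,10,20] → █
    (3,2)@(7, 5): e=[-2,6,36] → ·
    (1,3)@(3, 7): e=[38,6,-4] → ·
    (2,3)@(5, 7): e=[26,2,12] → █
    (3,3)@(7, 7): e=[14,-2,28] → ·
  covered (5 px):
    █ · · · · · · ·
    · █ · · · · · ·
    · █ █ · · · · ·
    · · █ · · · · ·
T1:
  2·area = 24  (B↔C swapped to make it positive)
  edge (4, 1)→(10, 4): d=(6,3) inclusive
  edge (10, 4)→(8, 7): d=(-2,3) inclusive
  edge (8, 7)→(4, 1): d=(-4,-6) inclusive
    (3,1)@(7, 3): e=[3,11,10] → █
    (4,1)@(9, 3): e=[-3,5,22] → ·
    (3,2)@(7, 5): e=[15,7,2] → █
    (4,2)@(9, 5): e=[9,1,14] → █
    (5,2)@(11, 5): e=[3,-5,26] → ·
    (3,3)@(7, 7): e=[27,3,-6] → ·
    (4,3)@(9, 7): e=[21,-3,6] → ·
  covered (3 px):
    · · · · · · · ·
    · · · █ · · · ·
    · · · █ █ · · ·
    · · · · · · · ·

Z-buffer (winner per pixel, '.' = empty):
  0 . . . . . . .
  . 0 . 1 . . . .
  . 0 0 1 1 . . .
  . . 0 . . . . .

Final: 1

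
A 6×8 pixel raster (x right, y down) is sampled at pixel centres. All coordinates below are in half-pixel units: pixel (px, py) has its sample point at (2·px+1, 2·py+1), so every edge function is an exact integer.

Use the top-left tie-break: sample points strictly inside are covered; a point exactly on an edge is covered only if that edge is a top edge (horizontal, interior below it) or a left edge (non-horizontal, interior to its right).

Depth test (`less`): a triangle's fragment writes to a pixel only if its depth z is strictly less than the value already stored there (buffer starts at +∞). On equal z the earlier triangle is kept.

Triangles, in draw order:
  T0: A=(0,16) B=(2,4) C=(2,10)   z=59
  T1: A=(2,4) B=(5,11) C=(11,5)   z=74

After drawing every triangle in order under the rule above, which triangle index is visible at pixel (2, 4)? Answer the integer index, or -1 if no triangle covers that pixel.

T0:
  2·area = 12
  edge (0, 16)→(2, 4): d=(2,-12) top-left  bias=+0
  edge (2, 4)→(2, 10): d=(0,6) right/bottom  bias=-1
  edge (2, 10)→(0, 16): d=(-2,6) right/bottom  bias=-1
    (2,0)@(5, 1): e=[30,-18,0] → .  [on edge]
    (1,3)@(3, 7): e=[18,-6,0] → .  [on edge]
    (0,5)@(1, 11): e=[2,6,4] → X
    (1,5)@(3, 11): e=[26,-6,-8] → .
    (0,6)@(1, 13): e=[6,6,0] → .  [on edge]
  covered (1 px):
    . . . . . .
    . . . . . .
    . . . . . .
    . . . . . .
    . . . . . .
    X . . . . .
    . . . . . .
    . . . . . .
T1:
  2·area = 60  (B↔C swapped to make it positive)
  edge (2, 4)→(11, 5): d=(9,1) right/bottom  bias=-1
  edge (11, 5)→(5, 11): d=(-6,6) right/bottom  bias=-1
  edge (5, 11)→(2, 4): d=(-3,-7) top-left  bias=+0
    (1,2)@(3, 5): e=[8,48,4] → X
    (2,2)@(5, 5): e=[6,36,18] → X
    (3,2)@(7, 5): e=[4,24,32] → X
    (4,2)@(9, 5): e=[2,12,46] → X
    (5,2)@(11, 5): e=[0,0,60] → .  [on edge]
    (1,3)@(3, 7): e=[26,36,-2] → .
    (2,3)@(5, 7): e=[24,24,12] → X
    (4,3)@(9, 7): e=[20,0,40] → .  [on edge]
    (2,4)@(5, 9): e=[42,12,6] → X
    (3,4)@(7, 9): e=[40,0,20] → .  [on edge]
    (2,5)@(5, 11): e=[60,0,0] → .  [on edge]
    (1,6)@(3, 13): e=[80,0,-20] → .  [on edge]
    (0,7)@(1, 15): e=[100,0,-40] → .  [on edge]
  covered (7 px):
    . . . . . .
    . . . . . .
    . X X X X .
    . . X X . .
    . . X . . .
    . . . . . .
    . . . . . .
    . . . . . .

Z-buffer (winner per pixel, '.' = empty):
  . . . . . .
  . . . . . .
  . 1 1 1 1 .
  . . 1 1 . .
  . . 1 . . .
  0 . . . . .
  . . . . . .
  . . . . . .

Result: 1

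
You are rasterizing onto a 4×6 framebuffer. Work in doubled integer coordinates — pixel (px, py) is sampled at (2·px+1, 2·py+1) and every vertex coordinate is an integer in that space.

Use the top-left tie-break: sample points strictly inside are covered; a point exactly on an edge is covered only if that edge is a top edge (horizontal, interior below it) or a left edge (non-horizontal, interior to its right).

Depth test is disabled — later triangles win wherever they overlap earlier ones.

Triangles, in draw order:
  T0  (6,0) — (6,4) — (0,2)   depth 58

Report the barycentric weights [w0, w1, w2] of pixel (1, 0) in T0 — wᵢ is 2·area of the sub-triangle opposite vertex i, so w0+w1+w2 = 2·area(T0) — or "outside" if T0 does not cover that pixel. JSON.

T0:
  2·area = 24
  edge (6, 0)→(6, 4): d=(0,4) right/bottom  bias=-1
  edge (6, 4)→(0, 2): d=(-6,-2) top-left  bias=+0
  edge (0, 2)→(6, 0): d=(6,-2) top-left  bias=+0
    (1,0)@(3, 1): e=[12,12,0] → █  [on edge]
    (2,0)@(5, 1): e=[4,16,4] → █
    (3,0)@(7, 1): e=[-4,20,8] → ·
    (1,1)@(3, 3): e=[12,0,12] → █  [on edge]
    (3,1)@(7, 3): e=[-4,8,20] → ·
    (1,2)@(3, 5): e=[12,-12,24] → ·
    (2,2)@(5, 5): e=[4,-8,28] → ·
  covered (4 px):
    · █ █ ·
    · █ █ ·
    · · · ·
    · · · ·
    · · · ·
    · · · ·

Final: [12,0,12]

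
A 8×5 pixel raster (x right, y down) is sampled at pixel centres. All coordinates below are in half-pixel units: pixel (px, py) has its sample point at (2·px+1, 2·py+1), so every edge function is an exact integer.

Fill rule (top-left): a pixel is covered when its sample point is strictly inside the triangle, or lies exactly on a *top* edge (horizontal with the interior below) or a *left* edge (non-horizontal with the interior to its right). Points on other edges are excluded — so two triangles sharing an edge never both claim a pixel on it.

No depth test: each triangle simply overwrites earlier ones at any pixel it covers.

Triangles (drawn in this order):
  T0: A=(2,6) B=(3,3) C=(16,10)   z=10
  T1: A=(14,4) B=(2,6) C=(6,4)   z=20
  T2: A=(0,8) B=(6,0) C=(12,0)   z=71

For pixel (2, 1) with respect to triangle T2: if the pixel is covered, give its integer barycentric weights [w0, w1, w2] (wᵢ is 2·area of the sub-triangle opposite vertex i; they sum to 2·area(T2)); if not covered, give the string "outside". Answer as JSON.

T0:
  2·area = 46
  edge (2, 6)→(3, 3): d=(1,-3) top-left  bias=+0
  edge (3, 3)→(16, 10): d=(13,7) right/bottom  bias=-1
  edge (16, 10)→(2, 6): d=(-14,-4) top-left  bias=+0
    (1,1)@(3, 3): e=[0,0,46] → ·  [on edge]
    (1,2)@(3, 5): e=[2,26,18] → #
    (2,2)@(5, 5): e=[8,12,26] → #
    (3,2)@(7, 5): e=[14,-2,34] → ·
    (1,3)@(3, 7): e=[4,52,-10] → ·
    (2,3)@(5, 7): e=[10,38,-2] → ·
    (3,3)@(7, 7): e=[16,24,6] → #
    (4,3)@(9, 7): e=[22,10,14] → #
    (5,3)@(11, 7): e=[28,-4,22] → ·
    (0,4)@(1, 9): e=[0,92,-46] → ·  [on edge]
    (3,4)@(7, 9): e=[18,50,-22] → ·
    (4,4)@(9, 9): e=[24,36,-14] → ·
  covered (5 px):
    · · · · · · · ·
    · · · · · · · ·
    · # # · · · · ·
    · · · # # · · ·
    · · · · · · # ·
T1:
  2·area = 16
  edge (14, 4)→(2, 6): d=(-12,2) right/bottom  bias=-1
  edge (2, 6)→(6, 4): d=(4,-2) top-left  bias=+0
  edge (6, 4)→(14, 4): d=(8,0) top-left  bias=+0
    (2,2)@(5, 5): e=[6,2,8] → #
    (3,2)@(7, 5): e=[2,6,8] → #
    (4,2)@(9, 5): e=[-2,10,8] → ·
    (2,3)@(5, 7): e=[-18,10,24] → ·
    (3,3)@(7, 7): e=[-22,14,24] → ·
  covered (2 px):
    · · · · · · · ·
    · · · · · · · ·
    · · # # · · · ·
    · · · · · · · ·
    · · · · · · · ·
T2:
  2·area = 48
  edge (0, 8)→(6, 0): d=(6,-8) top-left  bias=+0
  edge (6, 0)→(12, 0): d=(6,0) top-left  bias=+0
  edge (12, 0)→(0, 8): d=(-12,8) right/bottom  bias=-1
    (3,0)@(7, 1): e=[14,6,28] → #
    (4,0)@(9, 1): e=[30,6,12] → #
    (5,0)@(11, 1): e=[46,6,-4] → ·
    (2,1)@(5, 3): e=[10,18,20] → #
    (4,1)@(9, 3): e=[42,18,-12] → ·
    (1,2)@(3, 5): e=[6,30,12] → #
    (2,2)@(5, 5): e=[22,30,-4] → ·
    (3,2)@(7, 5): e=[38,30,-20] → ·
    (0,3)@(1, 7): e=[2,42,4] → #
    (1,3)@(3, 7): e=[18,42,-12] → ·
    (0,4)@(1, 9): e=[14,54,-20] → ·
  covered (6 px):
    · · · # # · · ·
    · · # # · · · ·
    · # · · · · · ·
    # · · · · · · ·
    · · · · · · · ·

Result: [18,20,10]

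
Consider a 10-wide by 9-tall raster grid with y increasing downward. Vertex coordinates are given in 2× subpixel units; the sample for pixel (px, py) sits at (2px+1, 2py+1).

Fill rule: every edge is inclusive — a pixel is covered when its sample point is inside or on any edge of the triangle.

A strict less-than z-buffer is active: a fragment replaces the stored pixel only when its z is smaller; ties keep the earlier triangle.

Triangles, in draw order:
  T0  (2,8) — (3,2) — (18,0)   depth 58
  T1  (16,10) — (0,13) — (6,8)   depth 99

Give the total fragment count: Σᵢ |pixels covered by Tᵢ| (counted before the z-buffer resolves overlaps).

T0:
  2·area = 88
  edge (2, 8)→(3, 2): d=(1,-6) inclusive
  edge (3, 2)→(18, 0): d=(15,-2) inclusive
  edge (18, 0)→(2, 8): d=(-16,8) inclusive
    (5,0)@(11, 1): e=[47,1,40] → X
    (6,0)@(13, 1): e=[59,5,24] → X
    (7,0)@(15, 1): e=[71,9,8] → X
    (8,0)@(17, 1): e=[83,13,-8] → .
    (1,1)@(3, 3): e=[1,15,72] → X
    (2,1)@(5, 3): e=[13,19,56] → X
    (3,1)@(7, 3): e=[25,23,40] → X
    (4,1)@(9, 3): e=[37,27,24] → X
    (6,1)@(13, 3): e=[61,35,-8] → .
    (7,1)@(15, 3): e=[73,39,-24] → .
    (1,2)@(3, 5): e=[3,45,40] → X
    (4,2)@(9, 5): e=[39,57,-8] → .
  covered (12 px):
    . . . . . X X X . .
    . X X X X X . . . .
    . X X X . . . . . .
    . X . . . . . . . .
    . . . . . . . . . .
    . . . . . . . . . .
    . . . . . . . . . .
    . . . . . . . . . .
    . . . . . . . . . .
T1:
  2·area = 62
  edge (16, 10)→(0, 13): d=(-16,3) inclusive
  edge (0, 13)→(6, 8): d=(6,-5) inclusive
  edge (6, 8)→(16, 10): d=(10,2) inclusive
    (0,3)@(1, 7): e=[93,-31,0] → .  [on edge]
    (2,4)@(5, 9): e=[49,1,12] → X
    (3,4)@(7, 9): e=[43,11,8] → X
    (4,4)@(9, 9): e=[37,21,4] → X
    (5,4)@(11, 9): e=[31,31,0] → X  [on edge]
    (6,4)@(13, 9): e=[25,41,-4] → .
    (1,5)@(3, 11): e=[23,3,36] → X
    (5,5)@(11, 11): e=[-1,43,20] → .
    (1,6)@(3, 13): e=[-9,15,56] → .
    (2,6)@(5, 13): e=[-15,25,52] → .
    (3,6)@(7, 13): e=[-21,35,48] → .
    (4,6)@(9, 13): e=[-27,45,44] → .
  covered (8 px):
    . . . . . . . . . .
    . . . . . . . . . .
    . . . . . . . . . .
    . . . . . . . . . .
    . . X X X X . . . .
    . X X X X . . . . .
    . . . . . . . . . .
    . . . . . . . . . .
    . . . . . . . . . .

Final: 20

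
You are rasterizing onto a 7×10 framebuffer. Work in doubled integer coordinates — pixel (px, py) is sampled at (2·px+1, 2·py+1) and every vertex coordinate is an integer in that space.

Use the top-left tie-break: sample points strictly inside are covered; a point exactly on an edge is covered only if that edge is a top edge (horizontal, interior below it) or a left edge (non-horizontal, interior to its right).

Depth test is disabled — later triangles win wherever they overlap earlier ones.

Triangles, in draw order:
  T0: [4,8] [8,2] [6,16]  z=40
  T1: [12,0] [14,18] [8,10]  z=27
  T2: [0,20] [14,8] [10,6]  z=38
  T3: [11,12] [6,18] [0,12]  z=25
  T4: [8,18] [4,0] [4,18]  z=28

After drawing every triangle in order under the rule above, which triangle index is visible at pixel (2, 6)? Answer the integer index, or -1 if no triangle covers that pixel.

T0:
  2·area = 44
  edge (4, 8)→(8, 2): d=(4,-6) top-left  bias=+0
  edge (8, 2)→(6, 16): d=(-2,14) right/bottom  bias=-1
  edge (6, 16)→(4, 8): d=(-2,-8) top-left  bias=+0
    (3,2)@(7, 5): e=[6,8,30] → █
    (4,2)@(9, 5): e=[18,-20,46] → ·
    (2,3)@(5, 7): e=[2,32,10] → █
    (4,3)@(9, 7): e=[26,-24,42] → ·
    (2,4)@(5, 9): e=[10,28,6] → █
    (3,4)@(7, 9): e=[22,0,22] → ·  [on edge]
    (2,5)@(5, 11): e=[18,24,2] → █
    (3,5)@(7, 11): e=[30,-4,18] → ·
    (2,6)@(5, 13): e=[26,20,-2] → ·
  covered (5 px):
    · · · · · · ·
    · · · · · · ·
    · · · █ · · ·
    · · █ █ · · ·
    · · █ · · · ·
    · · █ · · · ·
    · · · · · · ·
    · · · · · · ·
    · · · · · · ·
    · · · · · · ·
T1:
  2·area = 92
  edge (12, 0)→(14, 18): d=(2,18) right/bottom  bias=-1
  edge (14, 18)→(8, 10): d=(-6,-8) top-left  bias=+0
  edge (8, 10)→(12, 0): d=(4,-10) top-left  bias=+0
    (5,1)@(11, 3): e=[24,66,2] → █
    (6,1)@(13, 3): e=[-12,82,22] → ·
    (5,2)@(11, 5): e=[28,54,10] → █
    (6,2)@(13, 5): e=[-8,70,30] → ·
    (5,3)@(11, 7): e=[32,42,18] → █
    (6,3)@(13, 7): e=[-4,58,38] → ·
    (4,4)@(9, 9): e=[72,14,6] → █
    (6,4)@(13, 9): e=[0,46,46] → ·  [on edge]
    (4,5)@(9, 11): e=[76,2,14] → █
    (6,5)@(13, 11): e=[4,34,54] → █
    (4,6)@(9, 13): e=[80,-10,22] → ·
    (5,6)@(11, 13): e=[44,6,42] → █
  covered (11 px):
    · · · · · · ·
    · · · · · █ ·
    · · · · · █ ·
    · · · · · █ ·
    · · · · █ █ ·
    · · · · █ █ █
    · · · · · █ █
    · · · · · · █
    · · · · · · ·
    · · · · · · ·
T2:
  2·area = 76  (B↔C swapped to make it positive)
  edge (0, 20)→(10, 6): d=(10,-14) top-left  bias=+0
  edge (10, 6)→(14, 8): d=(4,2) right/bottom  bias=-1
  edge (14, 8)→(0, 20): d=(-14,12) right/bottom  bias=-1
    (5,3)@(11, 7): e=[24,2,50] → █
    (6,3)@(13, 7): e=[52,-2,26] → ·
    (4,4)@(9, 9): e=[16,14,46] → █
    (6,4)@(13, 9): e=[72,6,-2] → ·
    (3,5)@(7, 11): e=[8,26,42] → █
    (5,5)@(11, 11): e=[64,18,-6] → ·
    (2,6)@(5, 13): e=[0,38,38] → █  [on edge]
    (4,6)@(9, 13): e=[56,30,-10] → ·
    (2,7)@(5, 15): e=[20,46,10] → █
    (3,7)@(7, 15): e=[48,42,-14] → ·
    (1,8)@(3, 17): e=[12,58,6] → █
    (2,8)@(5, 17): e=[40,54,-18] → ·
  covered (10 px):
    · · · · · · ·
    · · · · · · ·
    · · · · · · ·
    · · · · · █ ·
    · · · · █ █ ·
    · · · █ █ · ·
    · · █ █ · · ·
    · · █ · · · ·
    · █ · · · · ·
    █ · · · · · ·
T3:
  2·area = 66
  edge (11, 12)→(6, 18): d=(-5,6) right/bottom  bias=-1
  edge (6, 18)→(0, 12): d=(-6,-6) top-left  bias=+0
  edge (0, 12)→(11, 12): d=(11,0) top-left  bias=+0
    (0,6)@(1, 13): e=[55,0,11] → █  [on edge]
    (1,6)@(3, 13): e=[43,12,11] → █
    (2,6)@(5, 13): e=[31,24,11] → █
    (3,6)@(7, 13): e=[19,36,11] → █
    (4,6)@(9, 13): e=[7,48,11] → █
    (5,6)@(11, 13): e=[-5,60,11] → ·
    (0,7)@(1, 15): e=[45,-12,33] → ·
    (1,7)@(3, 15): e=[33,0,33] → █  [on edge]
    (4,7)@(9, 15): e=[-3,36,33] → ·
    (1,8)@(3, 17): e=[23,-12,55] → ·
    (2,8)@(5, 17): e=[11,0,55] → █  [on edge]
    (3,8)@(7, 17): e=[-1,12,55] → ·
    (3,9)@(7, 19): e=[-11,0,77] → ·  [on edge]
  covered (9 px):
    · · · · · · ·
    · · · · · · ·
    · · · · · · ·
    · · · · · · ·
    · · · · · · ·
    · · · · · · ·
    █ █ █ █ █ · ·
    · █ █ █ · · ·
    · · █ · · · ·
    · · · · · · ·
T4:
  2·area = 72  (B↔C swapped to make it positive)
  edge (8, 18)→(4, 18): d=(-4,0) right/bottom  bias=-1
  edge (4, 18)→(4, 0): d=(0,-18) top-left  bias=+0
  edge (4, 0)→(8, 18): d=(4,18) right/bottom  bias=-1
    (2,2)@(5, 5): e=[52,18,2] → █
    (3,2)@(7, 5): e=[52,54,-34] → ·
    (2,3)@(5, 7): e=[44,18,10] → █
    (3,3)@(7, 7): e=[44,54,-26] → ·
    (2,4)@(5, 9): e=[36,18,18] → █
    (3,4)@(7, 9): e=[36,54,-18] → ·
    (2,5)@(5, 11): e=[28,18,26] → █
    (3,5)@(7, 11): e=[28,54,-10] → ·
    (2,6)@(5, 13): e=[20,18,34] → █
    (3,6)@(7, 13): e=[20,54,-2] → ·
    (2,7)@(5, 15): e=[12,18,42] → █
    (3,7)@(7, 15): e=[12,54,6] → █
  covered (9 px):
    · · · · · · ·
    · · · · · · ·
    · · █ · · · ·
    · · █ · · · ·
    · · █ · · · ·
    · · █ · · · ·
    · · █ · · · ·
    · · █ █ · · ·
    · · █ █ · · ·
    · · · · · · ·

Z-buffer (winner per pixel, '.' = empty):
  . . . . . . .
  . . . . . 1 .
  . . 4 0 . 1 .
  . . 4 0 . 2 .
  . . 4 . 2 2 .
  . . 4 2 2 1 1
  3 3 4 3 3 1 1
  . 3 4 4 . . 1
  . 2 4 4 . . .
  2 . . . . . .

Final: 4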